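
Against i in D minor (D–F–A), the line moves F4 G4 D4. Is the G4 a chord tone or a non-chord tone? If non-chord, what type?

Non-chord tone — an escape tone.

The harmony at that moment is D minor triad (D, F, A); G4 is not a chord tone.
It is approached by step up from F4 and left by leap down to D4.
Step in, leap out — an escape tone.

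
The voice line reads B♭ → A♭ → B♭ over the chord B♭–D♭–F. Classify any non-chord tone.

The harmony at that moment is B♭ minor triad (B♭, D♭, F); A♭ is not a chord tone.
It is approached by step down from B♭ and left by step up to B♭.
Step away and step back to the same note — a neighbor tone (lower neighbor).

A♭ is a neighbor tone.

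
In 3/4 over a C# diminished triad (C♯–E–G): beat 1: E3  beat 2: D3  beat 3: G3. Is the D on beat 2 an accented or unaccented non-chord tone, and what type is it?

The harmony at that moment is C♯ diminished triad (C♯, E, G); D3 is not a chord tone.
It is approached by step down from E3 and left by leap up to G3.
Step in, leap out — an escape tone.
It falls on a weak beat, so it is unaccented.

Unaccented escape tone.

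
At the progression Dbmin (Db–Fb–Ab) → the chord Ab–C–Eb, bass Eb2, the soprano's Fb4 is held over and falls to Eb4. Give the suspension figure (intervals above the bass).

9–8 suspension.

At the second chord the bass is Eb2. The suspended Fb4 lies a ninth above the bass; after resolving down by step to Eb4, the interval above the bass becomes an octave.
Suspension figures are named by those two intervals: 9–8.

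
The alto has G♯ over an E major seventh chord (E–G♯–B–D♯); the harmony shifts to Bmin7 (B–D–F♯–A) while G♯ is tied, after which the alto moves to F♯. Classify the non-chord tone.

G♯ is a suspension.

The harmony at that moment is B minor seventh chord (B, D, F♯, A); G♯ is not a chord tone.
It is held over (the same pitch as the preceding G♯) and left by step down to F♯.
Held over from the previous chord and resolving down by step — a suspension.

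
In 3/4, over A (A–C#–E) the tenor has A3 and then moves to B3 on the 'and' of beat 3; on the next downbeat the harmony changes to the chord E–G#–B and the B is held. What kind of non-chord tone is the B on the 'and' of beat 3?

The harmony at that moment is A major triad (A, C#, E); B3 is not a chord tone.
It is approached by step up from A3 and then sustained as the same pitch into the next harmony.
Arriving early and becoming a chord tone when the harmony changes — an anticipation.

Anticipation.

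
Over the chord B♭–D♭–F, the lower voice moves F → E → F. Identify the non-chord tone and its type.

The harmony at that moment is B♭ minor triad (B♭, D♭, F); E is not a chord tone.
It is approached by step down from F and left by step up to F.
Step away and step back to the same note — a neighbor tone (lower neighbor).

E is a neighbor tone.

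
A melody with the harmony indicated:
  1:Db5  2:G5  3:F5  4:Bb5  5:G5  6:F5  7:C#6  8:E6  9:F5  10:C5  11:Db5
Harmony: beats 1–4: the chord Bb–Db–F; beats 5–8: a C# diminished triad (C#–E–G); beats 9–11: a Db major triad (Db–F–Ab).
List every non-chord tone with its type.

G5 (beat 2) — appoggiatura; F5 (beat 6) — escape tone; C5 (beat 10) — appoggiatura.

The harmony at that moment is Bb minor triad (Bb, Db, F); G5 is not a chord tone.
It is approached by leap up from Db5 and left by step down to F5.
Leap in, step out — an appoggiatura.
The harmony at that moment is C# diminished triad (C#, E, G); F5 is not a chord tone.
It is approached by step down from G5 and left by leap up to C#6.
Step in, leap out — an escape tone.
The harmony at that moment is Db major triad (Db, F, Ab); C5 is not a chord tone.
It is approached by leap down from F5 and left by step up to Db5.
Leap in, step out — an appoggiatura.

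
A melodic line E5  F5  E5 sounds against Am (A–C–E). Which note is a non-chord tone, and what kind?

The harmony at that moment is A minor triad (A, C, E); F5 is not a chord tone.
It is approached by step up from E5 and left by step down to E5.
Step away and step back to the same note — a neighbor tone (upper neighbor).

F5 is a neighbor tone.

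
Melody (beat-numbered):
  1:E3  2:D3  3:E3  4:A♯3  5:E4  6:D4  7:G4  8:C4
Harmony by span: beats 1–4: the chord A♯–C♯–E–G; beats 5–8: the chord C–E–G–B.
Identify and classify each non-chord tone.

D3 (beat 2) — neighbor tone; D4 (beat 6) — escape tone.

The harmony at that moment is A♯ diminished seventh chord (A♯, C♯, E, G); D3 is not a chord tone.
It is approached by step down from E3 and left by step up to E3.
Step away and step back to the same note — a neighbor tone (lower neighbor).
The harmony at that moment is C major seventh chord (C, E, G, B); D4 is not a chord tone.
It is approached by step down from E4 and left by leap up to G4.
Step in, leap out — an escape tone.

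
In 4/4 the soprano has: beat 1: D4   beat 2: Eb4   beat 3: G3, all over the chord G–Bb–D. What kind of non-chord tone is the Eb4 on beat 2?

Escape tone.

The harmony at that moment is G minor triad (G, Bb, D); Eb4 is not a chord tone.
It is approached by step up from D4 and left by leap down to G3.
Step in, leap out, on a weak beat — an escape tone.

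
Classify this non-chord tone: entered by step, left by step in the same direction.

Approach: by step. Departure: by step, continuing in the same direction.
Stepwise on both sides with no change of direction means the note fills in the space between two different chord tones — a passing tone. (Had it turned back to its starting note it would be a neighbor tone instead.)

Passing tone.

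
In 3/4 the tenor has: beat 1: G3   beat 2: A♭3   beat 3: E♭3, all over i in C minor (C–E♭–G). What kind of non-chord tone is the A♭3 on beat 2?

Escape tone.

The harmony at that moment is C minor triad (C, E♭, G); A♭3 is not a chord tone.
It is approached by step up from G3 and left by leap down to E♭3.
Step in, leap out, on a weak beat — an escape tone.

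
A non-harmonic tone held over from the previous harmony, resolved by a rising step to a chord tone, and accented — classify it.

Retardation.

Approach: by preparation — the pitch is first a chord tone, then held (tied or repeated) while the harmony changes under it. Departure: up by step. Metric position: strong.
A prepared dissonance that resolves upward by step — a retardation. (The same figure resolving downward would be a suspension.)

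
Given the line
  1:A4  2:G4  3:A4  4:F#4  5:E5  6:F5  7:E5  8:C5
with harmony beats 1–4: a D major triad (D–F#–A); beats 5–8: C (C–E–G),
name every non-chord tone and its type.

G4 (beat 2) — neighbor tone; F5 (beat 6) — neighbor tone.

The harmony at that moment is D major triad (D, F#, A); G4 is not a chord tone.
It is approached by step down from A4 and left by step up to A4.
Step away and step back to the same note — a neighbor tone (lower neighbor).
The harmony at that moment is C major triad (C, E, G); F5 is not a chord tone.
It is approached by step up from E5 and left by step down to E5.
Step away and step back to the same note — a neighbor tone (upper neighbor).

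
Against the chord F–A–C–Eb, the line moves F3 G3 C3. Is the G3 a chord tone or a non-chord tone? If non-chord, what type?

The harmony at that moment is F dominant seventh chord (F, A, C, Eb); G3 is not a chord tone.
It is approached by step up from F3 and left by leap down to C3.
Step in, leap out — an escape tone.

Non-chord tone — an escape tone.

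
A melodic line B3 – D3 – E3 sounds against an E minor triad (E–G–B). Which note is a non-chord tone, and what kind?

The harmony at that moment is E minor triad (E, G, B); D3 is not a chord tone.
It is approached by leap down from B3 and left by step up to E3.
Leap in, step out — an appoggiatura.

D3 is an appoggiatura.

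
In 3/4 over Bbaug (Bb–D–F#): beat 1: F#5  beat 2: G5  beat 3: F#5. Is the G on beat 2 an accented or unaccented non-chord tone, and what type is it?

The harmony at that moment is Bb augmented triad (Bb, D, F#); G5 is not a chord tone.
It is approached by step up from F#5 and left by step down to F#5.
Step away and step back to the same note — a neighbor tone (upper neighbor).
It falls on a weak beat, so it is unaccented.

Unaccented neighbor tone.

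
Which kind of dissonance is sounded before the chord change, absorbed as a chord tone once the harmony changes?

Anticipation.

Approach: ahead of the chord change (typically by step), so it is dissonant against the current harmony. Departure: none — the same pitch is restated or held and is a chord tone of the new harmony.
Dissonant first, consonant once the harmony catches up: the note simply arrives early — an anticipation. (The reverse timing, consonant first and dissonant after the change, would be a suspension or retardation.)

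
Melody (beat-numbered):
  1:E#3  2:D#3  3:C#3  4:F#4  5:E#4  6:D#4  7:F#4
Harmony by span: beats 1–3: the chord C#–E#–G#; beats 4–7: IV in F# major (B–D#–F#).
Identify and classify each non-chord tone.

The harmony at that moment is C# major triad (C#, E#, G#); D#3 is not a chord tone.
It is approached by step down from E#3 and left by step down to C#3.
Step in, step out in the same direction — a passing tone.
The harmony at that moment is B major triad (B, D#, F#); E#4 is not a chord tone.
It is approached by step down from F#4 and left by step down to D#4.
Step in, step out in the same direction — a passing tone.

D#3 (beat 2) — passing tone; E#4 (beat 5) — passing tone.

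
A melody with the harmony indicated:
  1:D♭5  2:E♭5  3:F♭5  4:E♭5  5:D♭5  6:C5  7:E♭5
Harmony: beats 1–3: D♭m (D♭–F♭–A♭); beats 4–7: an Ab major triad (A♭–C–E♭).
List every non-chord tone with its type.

E♭5 (beat 2) — passing tone; D♭5 (beat 5) — passing tone.

The harmony at that moment is D♭ minor triad (D♭, F♭, A♭); E♭5 is not a chord tone.
It is approached by step up from D♭5 and left by step up to F♭5.
Step in, step out in the same direction — a passing tone.
The harmony at that moment is A♭ major triad (A♭, C, E♭); D♭5 is not a chord tone.
It is approached by step down from E♭5 and left by step down to C5.
Step in, step out in the same direction — a passing tone.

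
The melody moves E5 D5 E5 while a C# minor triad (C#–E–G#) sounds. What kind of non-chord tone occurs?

D5 is a neighbor tone.

The harmony at that moment is C# minor triad (C#, E, G#); D5 is not a chord tone.
It is approached by step down from E5 and left by step up to E5.
Step away and step back to the same note — a neighbor tone (lower neighbor).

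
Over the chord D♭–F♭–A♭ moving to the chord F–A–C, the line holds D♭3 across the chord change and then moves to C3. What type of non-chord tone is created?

The harmony at that moment is F major triad (F, A, C); D♭3 is not a chord tone.
It is held over (the same pitch as the preceding D♭3) and left by step down to C3.
Held over from the previous chord and resolving down by step — a suspension.

D♭3 is a suspension.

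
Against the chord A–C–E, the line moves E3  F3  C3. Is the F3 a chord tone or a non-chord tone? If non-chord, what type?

The harmony at that moment is A minor triad (A, C, E); F3 is not a chord tone.
It is approached by step up from E3 and left by leap down to C3.
Step in, leap out — an escape tone.

Non-chord tone — an escape tone.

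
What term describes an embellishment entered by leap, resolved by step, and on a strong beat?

Appoggiatura.

Approach: by leap. Departure: by step. Metric position: strong.
Leap in, step out, in a metrically strong position — an appoggiatura. (It is the mirror image of the escape tone, which steps in and leaps out from a weak position.)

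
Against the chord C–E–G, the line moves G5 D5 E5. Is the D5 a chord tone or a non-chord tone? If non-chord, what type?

Non-chord tone — an appoggiatura.

The harmony at that moment is C major triad (C, E, G); D5 is not a chord tone.
It is approached by leap down from G5 and left by step up to E5.
Leap in, step out — an appoggiatura.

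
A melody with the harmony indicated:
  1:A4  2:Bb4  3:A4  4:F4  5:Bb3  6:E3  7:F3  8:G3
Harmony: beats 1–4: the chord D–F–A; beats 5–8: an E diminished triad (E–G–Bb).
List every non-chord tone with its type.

Bb4 (beat 2) — neighbor tone; F3 (beat 7) — passing tone.

The harmony at that moment is D minor triad (D, F, A); Bb4 is not a chord tone.
It is approached by step up from A4 and left by step down to A4.
Step away and step back to the same note — a neighbor tone (upper neighbor).
The harmony at that moment is E diminished triad (E, G, Bb); F3 is not a chord tone.
It is approached by step up from E3 and left by step up to G3.
Step in, step out in the same direction — a passing tone.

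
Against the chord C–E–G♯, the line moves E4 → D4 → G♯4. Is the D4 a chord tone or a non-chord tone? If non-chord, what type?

Non-chord tone — an escape tone.

The harmony at that moment is C augmented triad (C, E, G♯); D4 is not a chord tone.
It is approached by step down from E4 and left by leap up to G♯4.
Step in, leap out — an escape tone.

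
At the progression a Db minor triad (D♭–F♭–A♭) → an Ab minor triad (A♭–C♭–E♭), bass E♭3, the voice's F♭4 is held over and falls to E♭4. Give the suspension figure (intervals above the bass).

At the second chord the bass is E♭3. The suspended F♭4 lies a ninth above the bass; after resolving down by step to E♭4, the interval above the bass becomes an octave.
Suspension figures are named by those two intervals: 9–8.

9–8 suspension.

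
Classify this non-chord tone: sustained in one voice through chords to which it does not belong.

Pedal tone.

Approach: none. Departure: none — a single pitch is sustained while the chords change around it, passing through harmonies that do not contain it.
No melodic motion at all; the dissonance is created entirely by the moving harmonies against the stationary note — a pedal tone (pedal point).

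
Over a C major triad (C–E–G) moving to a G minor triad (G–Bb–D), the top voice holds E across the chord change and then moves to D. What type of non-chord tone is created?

E is a suspension.

The harmony at that moment is G minor triad (G, Bb, D); E is not a chord tone.
It is held over (the same pitch as the preceding E) and left by step down to D.
Held over from the previous chord and resolving down by step — a suspension.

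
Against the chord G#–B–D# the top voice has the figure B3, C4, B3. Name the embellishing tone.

C4 is a neighbor tone.

The harmony at that moment is G# minor triad (G#, B, D#); C4 is not a chord tone.
It is approached by step up from B3 and left by step down to B3.
Step away and step back to the same note — a neighbor tone (upper neighbor).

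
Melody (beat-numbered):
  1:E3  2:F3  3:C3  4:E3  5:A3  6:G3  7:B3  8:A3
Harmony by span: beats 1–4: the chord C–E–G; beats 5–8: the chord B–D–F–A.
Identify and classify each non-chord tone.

F3 (beat 2) — escape tone; G3 (beat 6) — escape tone.

The harmony at that moment is C major triad (C, E, G); F3 is not a chord tone.
It is approached by step up from E3 and left by leap down to C3.
Step in, leap out — an escape tone.
The harmony at that moment is B half-diminished seventh chord (B, D, F, A); G3 is not a chord tone.
It is approached by step down from A3 and left by leap up to B3.
Step in, leap out — an escape tone.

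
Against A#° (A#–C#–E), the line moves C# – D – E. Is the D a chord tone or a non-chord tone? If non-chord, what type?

Non-chord tone — a passing tone.

The harmony at that moment is A# diminished triad (A#, C#, E); D is not a chord tone.
It is approached by step up from C# and left by step up to E.
Step in, step out in the same direction — a passing tone.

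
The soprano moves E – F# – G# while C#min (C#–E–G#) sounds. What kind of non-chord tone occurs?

The harmony at that moment is C# minor triad (C#, E, G#); F# is not a chord tone.
It is approached by step up from E and left by step up to G#.
Step in, step out in the same direction — a passing tone.

F# is a passing tone.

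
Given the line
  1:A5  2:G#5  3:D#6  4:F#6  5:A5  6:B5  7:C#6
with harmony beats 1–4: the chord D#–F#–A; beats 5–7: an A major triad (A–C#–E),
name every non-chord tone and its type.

The harmony at that moment is D# diminished triad (D#, F#, A); G#5 is not a chord tone.
It is approached by step down from A5 and left by leap up to D#6.
Step in, leap out — an escape tone.
The harmony at that moment is A major triad (A, C#, E); B5 is not a chord tone.
It is approached by step up from A5 and left by step up to C#6.
Step in, step out in the same direction — a passing tone.

G#5 (beat 2) — escape tone; B5 (beat 6) — passing tone.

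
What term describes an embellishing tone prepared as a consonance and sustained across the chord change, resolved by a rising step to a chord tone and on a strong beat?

Approach: by preparation — the pitch is first a chord tone, then held (tied or repeated) while the harmony changes under it. Departure: up by step. Metric position: strong.
A prepared dissonance that resolves upward by step — a retardation. (The same figure resolving downward would be a suspension.)

Retardation.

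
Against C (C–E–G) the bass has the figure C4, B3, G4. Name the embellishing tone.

The harmony at that moment is C major triad (C, E, G); B3 is not a chord tone.
It is approached by step down from C4 and left by leap up to G4.
Step in, leap out — an escape tone.

B3 is an escape tone.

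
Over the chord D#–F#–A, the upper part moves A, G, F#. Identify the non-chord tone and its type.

G is a passing tone.

The harmony at that moment is D# diminished triad (D#, F#, A); G is not a chord tone.
It is approached by step down from A and left by step down to F#.
Step in, step out in the same direction — a passing tone.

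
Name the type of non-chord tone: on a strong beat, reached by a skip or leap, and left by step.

Approach: by leap. Departure: by step. Metric position: strong.
Leap in, step out, in a metrically strong position — an appoggiatura. (It is the mirror image of the escape tone, which steps in and leaps out from a weak position.)

Appoggiatura.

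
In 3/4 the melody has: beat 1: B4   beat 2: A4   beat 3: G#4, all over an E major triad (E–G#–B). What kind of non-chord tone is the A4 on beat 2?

The harmony at that moment is E major triad (E, G#, B); A4 is not a chord tone.
It is approached by step down from B4 and left by step down to G#4.
Step in, step out in the same direction — a passing tone.

Passing tone.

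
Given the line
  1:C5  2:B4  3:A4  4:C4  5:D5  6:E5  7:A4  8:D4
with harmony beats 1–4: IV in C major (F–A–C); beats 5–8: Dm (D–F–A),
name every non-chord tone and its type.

B4 (beat 2) — passing tone; E5 (beat 6) — escape tone.

The harmony at that moment is F major triad (F, A, C); B4 is not a chord tone.
It is approached by step down from C5 and left by step down to A4.
Step in, step out in the same direction — a passing tone.
The harmony at that moment is D minor triad (D, F, A); E5 is not a chord tone.
It is approached by step up from D5 and left by leap down to A4.
Step in, leap out — an escape tone.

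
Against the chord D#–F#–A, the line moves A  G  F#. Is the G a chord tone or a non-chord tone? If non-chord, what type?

Non-chord tone — a passing tone.

The harmony at that moment is D# diminished triad (D#, F#, A); G is not a chord tone.
It is approached by step down from A and left by step down to F#.
Step in, step out in the same direction — a passing tone.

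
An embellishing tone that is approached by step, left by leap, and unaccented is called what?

Escape tone.

Approach: by step. Departure: by leap. Metric position: weak.
Step in, leap out, from a weak position — an escape tone (échappée). (It is the mirror image of the appoggiatura, which leaps in and steps out on a strong beat.)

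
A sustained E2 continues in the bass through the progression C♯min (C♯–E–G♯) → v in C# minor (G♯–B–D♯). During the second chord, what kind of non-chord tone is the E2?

Pedal tone (pedal point).

The harmony at that moment is G♯ minor triad (G♯, B, D♯); E2 is not a chord tone.
It is held over (the same pitch as the preceding E2) and then sustained as the same pitch into the next harmony.
Sustained through a change of harmony — a pedal tone.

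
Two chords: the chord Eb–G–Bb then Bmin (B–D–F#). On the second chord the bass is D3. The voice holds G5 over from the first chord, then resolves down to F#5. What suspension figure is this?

At the second chord the bass is D3. The suspended G5 lies a fourth above the bass; after resolving down by step to F#5, the interval above the bass becomes a third.
Suspension figures are named by those two intervals: 4–3.

4–3 suspension.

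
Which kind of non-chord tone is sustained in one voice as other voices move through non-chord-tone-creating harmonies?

Approach: none. Departure: none — a single pitch is sustained while the chords change around it, passing through harmonies that do not contain it.
No melodic motion at all; the dissonance is created entirely by the moving harmonies against the stationary note — a pedal tone (pedal point).

Pedal tone.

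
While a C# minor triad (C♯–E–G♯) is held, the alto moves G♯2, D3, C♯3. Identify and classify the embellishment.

D3 is an appoggiatura.

The harmony at that moment is C♯ minor triad (C♯, E, G♯); D3 is not a chord tone.
It is approached by leap up from G♯2 and left by step down to C♯3.
Leap in, step out — an appoggiatura.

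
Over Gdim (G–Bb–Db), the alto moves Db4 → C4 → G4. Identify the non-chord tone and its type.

C4 is an escape tone.

The harmony at that moment is G diminished triad (G, Bb, Db); C4 is not a chord tone.
It is approached by step down from Db4 and left by leap up to G4.
Step in, leap out — an escape tone.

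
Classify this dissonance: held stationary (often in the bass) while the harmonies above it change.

Approach: none. Departure: none — a single pitch is sustained while the chords change around it, passing through harmonies that do not contain it.
No melodic motion at all; the dissonance is created entirely by the moving harmonies against the stationary note — a pedal tone (pedal point).

Pedal tone.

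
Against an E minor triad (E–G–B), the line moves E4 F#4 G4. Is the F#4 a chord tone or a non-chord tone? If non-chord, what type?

The harmony at that moment is E minor triad (E, G, B); F#4 is not a chord tone.
It is approached by step up from E4 and left by step up to G4.
Step in, step out in the same direction — a passing tone.

Non-chord tone — a passing tone.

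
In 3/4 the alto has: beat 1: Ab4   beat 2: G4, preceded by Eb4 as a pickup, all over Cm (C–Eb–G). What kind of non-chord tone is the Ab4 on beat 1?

Appoggiatura.

The harmony at that moment is C minor triad (C, Eb, G); Ab4 is not a chord tone.
It is approached by leap up from Eb4 and left by step down to G4.
Leap in, step out, metrically accented — an appoggiatura.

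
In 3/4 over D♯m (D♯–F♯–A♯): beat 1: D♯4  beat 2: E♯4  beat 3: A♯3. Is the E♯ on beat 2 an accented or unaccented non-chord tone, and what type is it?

Unaccented escape tone.

The harmony at that moment is D♯ minor triad (D♯, F♯, A♯); E♯4 is not a chord tone.
It is approached by step up from D♯4 and left by leap down to A♯3.
Step in, leap out — an escape tone.
It falls on a weak beat, so it is unaccented.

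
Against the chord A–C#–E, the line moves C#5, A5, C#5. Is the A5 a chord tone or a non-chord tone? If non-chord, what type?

A major triad contains A, C#, E; A is the root, so it is a chord tone.

Chord tone (the root of A major triad).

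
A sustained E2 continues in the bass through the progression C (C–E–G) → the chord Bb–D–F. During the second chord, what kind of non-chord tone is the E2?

Pedal tone (pedal point).

The harmony at that moment is Bb major triad (Bb, D, F); E2 is not a chord tone.
It is held over (the same pitch as the preceding E2) and then sustained as the same pitch into the next harmony.
Sustained through a change of harmony — a pedal tone.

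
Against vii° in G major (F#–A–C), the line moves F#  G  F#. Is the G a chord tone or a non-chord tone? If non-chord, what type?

The harmony at that moment is F# diminished triad (F#, A, C); G is not a chord tone.
It is approached by step up from F# and left by step down to F#.
Step away and step back to the same note — a neighbor tone (upper neighbor).

Non-chord tone — a neighbor tone.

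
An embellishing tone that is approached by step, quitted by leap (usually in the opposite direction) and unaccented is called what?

Approach: by step. Departure: by leap. Metric position: weak.
Step in, leap out, from a weak position — an escape tone (échappée). (It is the mirror image of the appoggiatura, which leaps in and steps out on a strong beat.)

Escape tone.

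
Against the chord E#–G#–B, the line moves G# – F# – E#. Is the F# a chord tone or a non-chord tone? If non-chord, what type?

Non-chord tone — a passing tone.

The harmony at that moment is E# diminished triad (E#, G#, B); F# is not a chord tone.
It is approached by step down from G# and left by step down to E#.
Step in, step out in the same direction — a passing tone.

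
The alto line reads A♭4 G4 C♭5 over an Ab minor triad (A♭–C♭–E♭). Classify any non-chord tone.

The harmony at that moment is A♭ minor triad (A♭, C♭, E♭); G4 is not a chord tone.
It is approached by step down from A♭4 and left by leap up to C♭5.
Step in, leap out — an escape tone.

G4 is an escape tone.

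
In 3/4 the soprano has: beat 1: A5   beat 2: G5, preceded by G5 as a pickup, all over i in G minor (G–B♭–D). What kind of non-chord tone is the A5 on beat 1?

Upper neighbor tone.

The harmony at that moment is G minor triad (G, B♭, D); A5 is not a chord tone.
It is approached by step up from G5 and left by step down to G5.
Step away and step back to the same note — a neighbor tone (upper neighbor).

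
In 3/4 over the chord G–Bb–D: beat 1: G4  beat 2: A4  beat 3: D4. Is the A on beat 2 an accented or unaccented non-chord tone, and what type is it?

Unaccented escape tone.

The harmony at that moment is G minor triad (G, Bb, D); A4 is not a chord tone.
It is approached by step up from G4 and left by leap down to D4.
Step in, leap out — an escape tone.
It falls on a weak beat, so it is unaccented.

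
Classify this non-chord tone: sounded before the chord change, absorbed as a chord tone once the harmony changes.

Anticipation.

Approach: ahead of the chord change (typically by step), so it is dissonant against the current harmony. Departure: none — the same pitch is restated or held and is a chord tone of the new harmony.
Dissonant first, consonant once the harmony catches up: the note simply arrives early — an anticipation. (The reverse timing, consonant first and dissonant after the change, would be a suspension or retardation.)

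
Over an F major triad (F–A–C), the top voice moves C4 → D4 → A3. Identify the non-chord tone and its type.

The harmony at that moment is F major triad (F, A, C); D4 is not a chord tone.
It is approached by step up from C4 and left by leap down to A3.
Step in, leap out — an escape tone.

D4 is an escape tone.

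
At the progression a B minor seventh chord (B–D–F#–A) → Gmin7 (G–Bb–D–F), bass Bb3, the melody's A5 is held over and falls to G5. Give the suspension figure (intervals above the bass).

7–6 suspension.

At the second chord the bass is Bb3. The suspended A5 lies a seventh above the bass; after resolving down by step to G5, the interval above the bass becomes a sixth.
Suspension figures are named by those two intervals: 7–6.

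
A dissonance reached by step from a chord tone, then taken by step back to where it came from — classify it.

Neighbor tone.

Approach: by step. Departure: by step in the opposite direction, back to the starting pitch.
Stepwise on both sides but reversing to return to the same chord tone — a neighbor tone. (Had it continued onward in the same direction it would be a passing tone instead.)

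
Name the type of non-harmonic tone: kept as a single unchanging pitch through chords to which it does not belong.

Approach: none. Departure: none — a single pitch is sustained while the chords change around it, passing through harmonies that do not contain it.
No melodic motion at all; the dissonance is created entirely by the moving harmonies against the stationary note — a pedal tone (pedal point).

Pedal tone.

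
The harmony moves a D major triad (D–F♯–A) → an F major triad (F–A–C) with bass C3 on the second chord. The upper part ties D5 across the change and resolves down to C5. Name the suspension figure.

9–8 suspension.

At the second chord the bass is C3. The suspended D5 lies a ninth above the bass; after resolving down by step to C5, the interval above the bass becomes an octave.
Suspension figures are named by those two intervals: 9–8.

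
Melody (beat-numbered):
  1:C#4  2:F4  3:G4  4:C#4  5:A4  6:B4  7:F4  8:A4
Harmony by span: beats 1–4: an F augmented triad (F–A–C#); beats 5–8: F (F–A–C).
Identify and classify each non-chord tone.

G4 (beat 3) — escape tone; B4 (beat 6) — escape tone.

The harmony at that moment is F augmented triad (F, A, C#); G4 is not a chord tone.
It is approached by step up from F4 and left by leap down to C#4.
Step in, leap out — an escape tone.
The harmony at that moment is F major triad (F, A, C); B4 is not a chord tone.
It is approached by step up from A4 and left by leap down to F4.
Step in, leap out — an escape tone.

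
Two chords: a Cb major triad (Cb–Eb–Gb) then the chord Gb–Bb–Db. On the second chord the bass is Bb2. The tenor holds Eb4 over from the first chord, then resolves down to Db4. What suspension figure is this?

At the second chord the bass is Bb2. The suspended Eb4 lies a fourth above the bass; after resolving down by step to Db4, the interval above the bass becomes a third.
Suspension figures are named by those two intervals: 4–3.

4–3 suspension.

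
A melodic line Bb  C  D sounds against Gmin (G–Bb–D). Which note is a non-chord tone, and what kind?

The harmony at that moment is G minor triad (G, Bb, D); C is not a chord tone.
It is approached by step up from Bb and left by step up to D.
Step in, step out in the same direction — a passing tone.

C is a passing tone.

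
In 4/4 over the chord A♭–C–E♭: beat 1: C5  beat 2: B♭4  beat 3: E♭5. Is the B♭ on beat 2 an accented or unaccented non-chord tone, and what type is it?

The harmony at that moment is A♭ major triad (A♭, C, E♭); B♭4 is not a chord tone.
It is approached by step down from C5 and left by leap up to E♭5.
Step in, leap out — an escape tone.
It falls on a weak beat, so it is unaccented.

Unaccented escape tone.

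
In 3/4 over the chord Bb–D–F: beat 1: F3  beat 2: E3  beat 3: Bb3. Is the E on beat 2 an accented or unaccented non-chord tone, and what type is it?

The harmony at that moment is Bb major triad (Bb, D, F); E3 is not a chord tone.
It is approached by step down from F3 and left by leap up to Bb3.
Step in, leap out — an escape tone.
It falls on a weak beat, so it is unaccented.

Unaccented escape tone.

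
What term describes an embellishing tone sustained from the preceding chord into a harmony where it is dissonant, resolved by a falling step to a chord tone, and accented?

Approach: by preparation — the pitch is first a chord tone, then held (tied or repeated) while the harmony changes under it. Departure: down by step. Metric position: strong.
A prepared dissonance that resolves downward by step — a suspension. (The same figure resolving upward would be a retardation.)

Suspension.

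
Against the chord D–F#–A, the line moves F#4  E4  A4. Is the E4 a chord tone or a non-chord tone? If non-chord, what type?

Non-chord tone — an escape tone.

The harmony at that moment is D major triad (D, F#, A); E4 is not a chord tone.
It is approached by step down from F#4 and left by leap up to A4.
Step in, leap out — an escape tone.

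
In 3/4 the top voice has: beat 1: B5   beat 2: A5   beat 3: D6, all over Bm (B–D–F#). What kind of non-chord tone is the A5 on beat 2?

The harmony at that moment is B minor triad (B, D, F#); A5 is not a chord tone.
It is approached by step down from B5 and left by leap up to D6.
Step in, leap out, on a weak beat — an escape tone.

Escape tone.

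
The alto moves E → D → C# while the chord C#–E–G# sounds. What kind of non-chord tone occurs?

The harmony at that moment is C# minor triad (C#, E, G#); D is not a chord tone.
It is approached by step down from E and left by step down to C#.
Step in, step out in the same direction — a passing tone.

D is a passing tone.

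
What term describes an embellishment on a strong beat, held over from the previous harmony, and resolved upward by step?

Retardation.

Approach: by preparation — the pitch is first a chord tone, then held (tied or repeated) while the harmony changes under it. Departure: up by step. Metric position: strong.
A prepared dissonance that resolves upward by step — a retardation. (The same figure resolving downward would be a suspension.)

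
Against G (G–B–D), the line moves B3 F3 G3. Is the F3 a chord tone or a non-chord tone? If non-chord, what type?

Non-chord tone — an appoggiatura.

The harmony at that moment is G major triad (G, B, D); F3 is not a chord tone.
It is approached by leap down from B3 and left by step up to G3.
Leap in, step out — an appoggiatura.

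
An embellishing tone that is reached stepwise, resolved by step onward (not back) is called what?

Approach: by step. Departure: by step, continuing in the same direction.
Stepwise on both sides with no change of direction means the note fills in the space between two different chord tones — a passing tone. (Had it turned back to its starting note it would be a neighbor tone instead.)

Passing tone.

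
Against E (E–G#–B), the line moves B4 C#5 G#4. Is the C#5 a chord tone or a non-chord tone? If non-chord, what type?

Non-chord tone — an escape tone.

The harmony at that moment is E major triad (E, G#, B); C#5 is not a chord tone.
It is approached by step up from B4 and left by leap down to G#4.
Step in, leap out — an escape tone.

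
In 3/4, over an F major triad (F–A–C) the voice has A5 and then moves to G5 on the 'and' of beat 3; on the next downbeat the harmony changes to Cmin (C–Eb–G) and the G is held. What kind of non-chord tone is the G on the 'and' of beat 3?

Anticipation.

The harmony at that moment is F major triad (F, A, C); G5 is not a chord tone.
It is approached by step down from A5 and then sustained as the same pitch into the next harmony.
Arriving early and becoming a chord tone when the harmony changes — an anticipation.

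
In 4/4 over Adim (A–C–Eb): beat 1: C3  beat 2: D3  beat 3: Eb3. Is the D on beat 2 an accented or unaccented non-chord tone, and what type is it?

The harmony at that moment is A diminished triad (A, C, Eb); D3 is not a chord tone.
It is approached by step up from C3 and left by step up to Eb3.
Step in, step out in the same direction — a passing tone.
It falls on a weak beat, so it is unaccented.

Unaccented passing tone.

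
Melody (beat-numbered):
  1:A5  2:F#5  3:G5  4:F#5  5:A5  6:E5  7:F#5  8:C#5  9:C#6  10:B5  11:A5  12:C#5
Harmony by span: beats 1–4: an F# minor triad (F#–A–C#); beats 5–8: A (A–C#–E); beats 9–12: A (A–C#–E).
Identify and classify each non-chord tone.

G5 (beat 3) — neighbor tone; F#5 (beat 7) — escape tone; B5 (beat 10) — passing tone.

The harmony at that moment is F# minor triad (F#, A, C#); G5 is not a chord tone.
It is approached by step up from F#5 and left by step down to F#5.
Step away and step back to the same note — a neighbor tone (upper neighbor).
The harmony at that moment is A major triad (A, C#, E); F#5 is not a chord tone.
It is approached by step up from E5 and left by leap down to C#5.
Step in, leap out — an escape tone.
The harmony at that moment is A major triad (A, C#, E); B5 is not a chord tone.
It is approached by step down from C#6 and left by step down to A5.
Step in, step out in the same direction — a passing tone.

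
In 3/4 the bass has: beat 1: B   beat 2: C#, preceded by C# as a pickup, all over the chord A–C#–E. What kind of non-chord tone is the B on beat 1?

The harmony at that moment is A major triad (A, C#, E); B is not a chord tone.
It is approached by step down from C# and left by step up to C#.
Step away and step back to the same note — a neighbor tone (lower neighbor).

Lower neighbor tone.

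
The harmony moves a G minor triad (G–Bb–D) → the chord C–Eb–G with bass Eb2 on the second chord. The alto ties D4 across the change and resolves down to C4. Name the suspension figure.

At the second chord the bass is Eb2. The suspended D4 lies a seventh above the bass; after resolving down by step to C4, the interval above the bass becomes a sixth.
Suspension figures are named by those two intervals: 7–6.

7–6 suspension.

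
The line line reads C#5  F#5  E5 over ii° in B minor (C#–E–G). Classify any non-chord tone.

F#5 is an appoggiatura.

The harmony at that moment is C# diminished triad (C#, E, G); F#5 is not a chord tone.
It is approached by leap up from C#5 and left by step down to E5.
Leap in, step out — an appoggiatura.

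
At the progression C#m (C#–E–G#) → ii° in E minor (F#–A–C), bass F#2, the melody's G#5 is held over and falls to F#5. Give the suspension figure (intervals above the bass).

9–8 suspension.

At the second chord the bass is F#2. The suspended G#5 lies a ninth above the bass; after resolving down by step to F#5, the interval above the bass becomes an octave.
Suspension figures are named by those two intervals: 9–8.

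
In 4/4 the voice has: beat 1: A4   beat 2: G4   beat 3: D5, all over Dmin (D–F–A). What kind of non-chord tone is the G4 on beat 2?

Escape tone.

The harmony at that moment is D minor triad (D, F, A); G4 is not a chord tone.
It is approached by step down from A4 and left by leap up to D5.
Step in, leap out, on a weak beat — an escape tone.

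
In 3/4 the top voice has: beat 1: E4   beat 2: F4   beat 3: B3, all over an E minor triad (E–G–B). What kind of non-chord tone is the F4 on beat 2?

Escape tone.

The harmony at that moment is E minor triad (E, G, B); F4 is not a chord tone.
It is approached by step up from E4 and left by leap down to B3.
Step in, leap out, on a weak beat — an escape tone.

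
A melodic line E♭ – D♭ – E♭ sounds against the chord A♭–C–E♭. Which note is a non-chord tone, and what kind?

The harmony at that moment is A♭ major triad (A♭, C, E♭); D♭ is not a chord tone.
It is approached by step down from E♭ and left by step up to E♭.
Step away and step back to the same note — a neighbor tone (lower neighbor).

D♭ is a neighbor tone.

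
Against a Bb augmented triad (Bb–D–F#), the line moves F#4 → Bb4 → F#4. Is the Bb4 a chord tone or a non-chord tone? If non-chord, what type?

Bb augmented triad contains Bb, D, F#; Bb is the root, so it is a chord tone.

Chord tone (the root of Bb augmented triad).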